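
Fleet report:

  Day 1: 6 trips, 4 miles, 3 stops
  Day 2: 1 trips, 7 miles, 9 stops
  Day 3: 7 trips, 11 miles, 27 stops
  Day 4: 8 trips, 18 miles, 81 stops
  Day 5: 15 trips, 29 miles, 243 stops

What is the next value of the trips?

23

For the trips, each term is the sum of the two before it: 6, 1, 7, 8, 15 → 23.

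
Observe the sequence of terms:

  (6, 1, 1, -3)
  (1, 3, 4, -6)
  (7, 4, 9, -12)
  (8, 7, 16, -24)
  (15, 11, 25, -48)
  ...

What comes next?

(23, 18, 36, -96)

For the first part, each term is the sum of the two before it: 6, 1, 7, 8, 15 → 23.
Second part: 1, 3, 4, 7, 11 → 18 (each term is the sum of the two before it).
Third part: perfect squares: 1², 2², 3², …, so 1, 4, 9, 16, 25 → 36.
Fourth part: -3, -6, -12, -24, -48 → -96 (×2 each step).
Putting it together: (23, 18, 36, -96).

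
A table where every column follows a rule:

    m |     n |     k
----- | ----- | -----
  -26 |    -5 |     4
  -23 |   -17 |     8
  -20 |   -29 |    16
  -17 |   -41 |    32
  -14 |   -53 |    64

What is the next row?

Column m: +3 each step; -26, -23, -20, -17, -14 → -11.
Column n — −12 each step: -5, -17, -29, -41, -53 → -65.
For the column k, ×2 each step: 4, 8, 16, 32, 64 → 128.
Putting it together: -11  -65  128.

-11  -65  128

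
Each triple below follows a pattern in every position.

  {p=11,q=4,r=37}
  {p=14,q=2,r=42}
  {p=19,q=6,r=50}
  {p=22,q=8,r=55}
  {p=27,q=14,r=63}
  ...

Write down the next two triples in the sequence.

{p=30,q=22,r=68}, {p=35,q=36,r=76}

P: 11, 14, 19, 22, 27 → 30 → 35 (alternating steps +3, +5, +3, +5, …).
Q — each term is the sum of the two before it: 4, 2, 6, 8, 14 → 22 → 36.
R goes 37, 42, 50, 55, 63 → 68 → 76 (alternating steps +5, +8, +5, +8, …).
So the next two triples are {p=30,q=22,r=68} and {p=35,q=36,r=76}.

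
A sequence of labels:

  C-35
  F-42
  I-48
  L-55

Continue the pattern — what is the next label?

O-61

Letter: C, F, I, L → O (letters move forward 3 places in the alphabet).
For the second component, alternating steps +7, +6, +7, +6, …: 35, 42, 48, 55 → 61.
Putting it together: O-61.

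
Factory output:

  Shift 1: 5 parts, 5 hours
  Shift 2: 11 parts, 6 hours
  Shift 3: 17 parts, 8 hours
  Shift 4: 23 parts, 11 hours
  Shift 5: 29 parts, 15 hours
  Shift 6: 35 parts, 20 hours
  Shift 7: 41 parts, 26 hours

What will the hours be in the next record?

33

Hours: 5, 6, 8, 11, 15, 20, 26 → 33 (differences are 1, 2, 3, … (increasing by 1 each time)).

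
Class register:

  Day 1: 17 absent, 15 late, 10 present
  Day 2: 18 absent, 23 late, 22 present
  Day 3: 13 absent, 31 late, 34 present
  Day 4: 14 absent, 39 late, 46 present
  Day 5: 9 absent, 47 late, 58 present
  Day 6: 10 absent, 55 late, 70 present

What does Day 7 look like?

Absent: 17, 18, 13, 14, 9, 10 → 5 (alternating steps +1, −5, +1, −5, …).
Late: 15, 23, 31, 39, 47, 55 → 63 (+8 each step).
Present: 10, 22, 34, 46, 58, 70 → 82 (+12 each step).
Putting it together: 5 absent, 63 late, 82 present.

5 absent, 63 late, 82 present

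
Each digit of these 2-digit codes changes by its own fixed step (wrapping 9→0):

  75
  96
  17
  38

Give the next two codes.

First digit: +2 each step, mod 10, so 7, 9, 1, 3 → 5 → 7.
Second digit: +1 each step, mod 10; 5, 6, 7, 8 → 9 → 0.
Putting the parts together: 59 and then 70.

59, 70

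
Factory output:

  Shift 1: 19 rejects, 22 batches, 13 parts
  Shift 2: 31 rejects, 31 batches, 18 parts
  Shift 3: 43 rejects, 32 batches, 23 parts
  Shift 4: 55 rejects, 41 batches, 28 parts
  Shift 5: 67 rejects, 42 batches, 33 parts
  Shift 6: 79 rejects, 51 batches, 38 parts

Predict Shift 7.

91 rejects, 52 batches, 43 parts

Rejects: +12 each step; 19, 31, 43, 55, 67, 79 → 91.
Batches: alternating steps +9, +1, +9, +1, …; 22, 31, 32, 41, 42, 51 → 52.
Parts: +5 each step; 13, 18, 23, 28, 33, 38 → 43.
So the next row is 91 rejects, 52 batches, 43 parts.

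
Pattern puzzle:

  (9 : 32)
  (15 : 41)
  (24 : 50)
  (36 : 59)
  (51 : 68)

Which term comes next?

First component: differences are 6, 9, 12, … (increasing by 3 each time); 9, 15, 24, 36, 51 → 69.
Second component — +9 each step: 32, 41, 50, 59, 68 → 77.
Putting it together: (69 : 77).

(69 : 77)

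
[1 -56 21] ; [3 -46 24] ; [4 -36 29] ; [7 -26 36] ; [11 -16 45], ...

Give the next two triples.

[18 -6 56], [29 4 69]

First coordinate: 1, 3, 4, 7, 11 → 18 → 29 (each term is the sum of the two before it).
Second coordinate — +10 each step: -56, -46, -36, -26, -16 → -6 → 4.
For the third coordinate, differences are 3, 5, 7, … (increasing by 2 each time): 21, 24, 29, 36, 45 → 56 → 69.
So the next two triples are [18 -6 56] and [29 4 69].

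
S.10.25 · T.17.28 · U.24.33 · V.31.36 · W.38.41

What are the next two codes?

X.45.44 then Y.52.49

Letter: letters move forward 1 place in the alphabet, so S, T, U, V, W → X → Y.
Second component: 10, 17, 24, 31, 38 → 45 → 52 (+7 each step).
Third component — alternating steps +3, +5, +3, +5, …: 25, 28, 33, 36, 41 → 44 → 49.
Putting the parts together: X.45.44 and then Y.52.49.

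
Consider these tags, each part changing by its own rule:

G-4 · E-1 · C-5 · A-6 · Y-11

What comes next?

W-17

Letter: letters move back 2 places in the alphabet, wrapping A→Z; G, E, C, A, Y → W.
Second component: each term is the sum of the two before it; 4, 1, 5, 6, 11 → 17.
Putting it together: W-17.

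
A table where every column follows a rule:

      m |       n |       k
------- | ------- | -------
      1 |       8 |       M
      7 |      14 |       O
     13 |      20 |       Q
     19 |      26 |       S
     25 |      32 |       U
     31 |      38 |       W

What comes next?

Column m: 1, 7, 13, 19, 25, 31 → 37 (+6 each step).
Column n: always 7 more than the column m; 8, 14, 20, 26, 32, 38 → 44.
For the column k, letters move forward 2 places in the alphabet: M, O, Q, S, U, W → Y.
Putting it together: 37  44  Y.

37  44  Y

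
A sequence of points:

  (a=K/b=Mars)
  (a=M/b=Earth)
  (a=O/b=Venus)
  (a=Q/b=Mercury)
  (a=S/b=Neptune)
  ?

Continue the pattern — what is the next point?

(a=U/b=Uranus)

A: letters move forward 2 places in the alphabet, so K, M, O, Q, S → U.
B: Mars, Earth, Venus, Mercury, Neptune → Uranus (runs backward through the planets Mercury→Neptune).
Combining the parts gives (a=U/b=Uranus).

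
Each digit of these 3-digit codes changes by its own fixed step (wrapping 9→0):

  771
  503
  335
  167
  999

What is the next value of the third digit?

1

Third digit: +2 each step, mod 10, so 1, 3, 5, 7, 9 → 1.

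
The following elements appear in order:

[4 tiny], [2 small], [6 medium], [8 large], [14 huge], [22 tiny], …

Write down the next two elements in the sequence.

[36 small], [58 medium]

First entry: each term is the sum of the two before it, so 4, 2, 6, 8, 14, 22 → 36 → 58.
Size: repeats tiny → small → medium → large → huge, so tiny, small, medium, large, huge, tiny → small → medium.
So the next two elements are [36 small] and [58 medium].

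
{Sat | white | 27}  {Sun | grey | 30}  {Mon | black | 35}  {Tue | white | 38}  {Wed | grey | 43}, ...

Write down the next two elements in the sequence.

{Thu | black | 46}, {Fri | white | 51}

Day: Sat, Sun, Mon, Tue, Wed → Thu → Fri (runs through the weekdays Mon→Sun).
Shade: white, grey, black, white, grey → black → white (repeats white → grey → black).
For the third slot, alternating steps +3, +5, +3, +5, …: 27, 30, 35, 38, 43 → 46 → 51.
So the next two elements are {Thu | black | 46} and {Fri | white | 51}.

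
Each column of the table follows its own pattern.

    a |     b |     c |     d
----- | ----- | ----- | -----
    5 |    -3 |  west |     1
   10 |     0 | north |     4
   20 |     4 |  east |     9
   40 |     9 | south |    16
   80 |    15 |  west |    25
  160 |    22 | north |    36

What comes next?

320  30  east  49

Column a: ×2 each step, so 5, 10, 20, 40, 80, 160 → 320.
Column b: differences are 3, 4, 5, … (increasing by 1 each time), so -3, 0, 4, 9, 15, 22 → 30.
Column c: west, north, east, south, west, north → east (repeats west → north → east → south).
Column d — perfect squares: 1², 2², 3², …: 1, 4, 9, 16, 25, 36 → 49.
So the next row is 320  30  east  49.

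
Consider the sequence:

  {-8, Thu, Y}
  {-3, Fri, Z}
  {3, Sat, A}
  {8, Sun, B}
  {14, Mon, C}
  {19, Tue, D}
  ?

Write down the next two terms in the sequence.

First component: alternating steps +5, +6, +5, +6, …, so -8, -3, 3, 8, 14, 19 → 25 → 30.
Day — runs through the weekdays Mon→Sun: Thu, Fri, Sat, Sun, Mon, Tue → Wed → Thu.
Letter: letters move forward 1 place in the alphabet, wrapping Z→A; Y, Z, A, B, C, D → E → F.
So the next two terms are {25, Wed, E} and {30, Thu, F}.

{25, Wed, E}, {30, Thu, F}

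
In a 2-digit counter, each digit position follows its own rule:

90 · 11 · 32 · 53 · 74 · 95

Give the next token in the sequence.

First digit goes 9, 1, 3, 5, 7, 9 → 1 (+2 each step, mod 10).
Second digit goes 0, 1, 2, 3, 4, 5 → 6 (+1 each step, mod 10).
So the next token is 16.

16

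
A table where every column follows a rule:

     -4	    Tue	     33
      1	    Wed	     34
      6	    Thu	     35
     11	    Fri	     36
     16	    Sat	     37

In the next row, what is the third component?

First component: +5 each step, so -4, 1, 6, 11, 16 → 21.
Day goes Tue, Wed, Thu, Fri, Sat → Sun (runs through the weekdays Mon→Sun).
Third component: 33, 34, 35, 36, 37 → 38 (+1 each step).

38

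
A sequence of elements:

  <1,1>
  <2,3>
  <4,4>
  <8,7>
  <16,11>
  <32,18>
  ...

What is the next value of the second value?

29

For the second value, each term is the sum of the two before it: 1, 3, 4, 7, 11, 18 → 29.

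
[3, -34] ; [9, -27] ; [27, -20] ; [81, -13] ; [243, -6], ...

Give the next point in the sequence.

For the first value, ×3 each step: 3, 9, 27, 81, 243 → 729.
Second value goes -34, -27, -20, -13, -6 → 1 (+7 each step).
Combining the parts gives [729, 1].

[729, 1]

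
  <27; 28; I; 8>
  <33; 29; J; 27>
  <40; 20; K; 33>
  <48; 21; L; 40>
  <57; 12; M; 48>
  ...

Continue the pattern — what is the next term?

First component goes 27, 33, 40, 48, 57 → 67 (differences are 6, 7, 8, … (increasing by 1 each time)).
For the second component, alternating steps +1, −9, +1, −9, …: 28, 29, 20, 21, 12 → 13.
For the letter, letters move forward 1 place in the alphabet: I, J, K, L, M → N.
For the fourth component, always the previous value of the first component: 8, 27, 33, 40, 48 → 57.
So the next term is <67; 13; N; 57>.

<67; 13; N; 57>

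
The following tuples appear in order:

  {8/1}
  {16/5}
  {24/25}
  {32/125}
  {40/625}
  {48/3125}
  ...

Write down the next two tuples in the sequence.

For the first part, +8 each step: 8, 16, 24, 32, 40, 48 → 56 → 64.
Second part — ×5 each step: 1, 5, 25, 125, 625, 3125 → 15625 → 78125.
So the next two tuples are {56/15625} and {64/78125}.

{56/15625}, {64/78125}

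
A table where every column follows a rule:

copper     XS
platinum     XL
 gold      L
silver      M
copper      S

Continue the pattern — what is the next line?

Metal: repeats copper → platinum → gold → silver, so copper, platinum, gold, silver, copper → platinum.
Size goes XS, XL, L, M, S → XS (runs backward through clothing sizes XS→XL).
So the next line is platinum  XS.

platinum  XS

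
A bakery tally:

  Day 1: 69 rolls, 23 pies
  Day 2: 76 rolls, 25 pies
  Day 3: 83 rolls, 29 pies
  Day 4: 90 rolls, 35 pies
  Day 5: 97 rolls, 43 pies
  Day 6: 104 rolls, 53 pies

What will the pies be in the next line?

65

Pies — differences are 2, 4, 6, … (increasing by 2 each time): 23, 25, 29, 35, 43, 53 → 65.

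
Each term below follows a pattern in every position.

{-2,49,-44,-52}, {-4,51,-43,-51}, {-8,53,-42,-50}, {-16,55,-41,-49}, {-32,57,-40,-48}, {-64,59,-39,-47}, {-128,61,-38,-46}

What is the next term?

First value goes -2, -4, -8, -16, -32, -64, -128 → -256 (×2 each step).
Second value goes 49, 51, 53, 55, 57, 59, 61 → 63 (+2 each step).
Third value: +1 each step, so -44, -43, -42, -41, -40, -39, -38 → -37.
Fourth value — always 8 less than the third value: -52, -51, -50, -49, -48, -47, -46 → -45.
Putting it together: {-256,63,-37,-45}.

{-256,63,-37,-45}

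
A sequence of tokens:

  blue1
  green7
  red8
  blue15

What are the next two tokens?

green23 then red38

Colour: repeats blue → green → red; blue, green, red, blue → green → red.
Second component goes 1, 7, 8, 15 → 23 → 38 (each term is the sum of the two before it).
So the next two tokens are green23 and red38.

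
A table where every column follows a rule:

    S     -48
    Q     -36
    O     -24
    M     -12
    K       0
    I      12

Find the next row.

Letter goes S, Q, O, M, K, I → G (letters move back 2 places in the alphabet).
Second component goes -48, -36, -24, -12, 0, 12 → 24 (+12 each step).
Combining the parts gives G  24.

G  24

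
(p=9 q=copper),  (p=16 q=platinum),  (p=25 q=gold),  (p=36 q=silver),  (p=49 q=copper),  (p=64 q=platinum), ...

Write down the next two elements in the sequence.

P: perfect squares: 3², 4², 5², …, so 9, 16, 25, 36, 49, 64 → 81 → 100.
Q: repeats copper → platinum → gold → silver, so copper, platinum, gold, silver, copper, platinum → gold → silver.
So the next two elements are (p=81 q=gold) and (p=100 q=silver).

(p=81 q=gold), (p=100 q=silver)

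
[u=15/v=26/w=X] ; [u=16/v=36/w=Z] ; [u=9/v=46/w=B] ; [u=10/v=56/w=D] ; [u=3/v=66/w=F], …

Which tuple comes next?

U goes 15, 16, 9, 10, 3 → 4 (alternating steps +1, −7, +1, −7, …).
For the v, +10 each step: 26, 36, 46, 56, 66 → 76.
W — letters move forward 2 places in the alphabet, wrapping Z→A: X, Z, B, D, F → H.
Putting it together: [u=4/v=76/w=H].

[u=4/v=76/w=H]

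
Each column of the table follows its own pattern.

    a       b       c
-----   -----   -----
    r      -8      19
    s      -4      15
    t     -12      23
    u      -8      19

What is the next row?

Column a: r, s, t, u → v (letters move forward 1 place in the alphabet).
Column b — alternating steps +4, −8, +4, −8, …: -8, -4, -12, -8 → -16.
Column c: together with the column b always sums to 11; 19, 15, 23, 19 → 27.
So the next row is v  -16  27.

v  -16  27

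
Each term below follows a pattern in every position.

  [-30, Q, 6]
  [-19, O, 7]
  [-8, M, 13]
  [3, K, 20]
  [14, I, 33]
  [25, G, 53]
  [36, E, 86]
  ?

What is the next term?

[47, C, 139]

First entry: -30, -19, -8, 3, 14, 25, 36 → 47 (+11 each step).
For the letter, letters move back 2 places in the alphabet: Q, O, M, K, I, G, E → C.
Third entry: each term is the sum of the two before it; 6, 7, 13, 20, 33, 53, 86 → 139.
Putting it together: [47, C, 139].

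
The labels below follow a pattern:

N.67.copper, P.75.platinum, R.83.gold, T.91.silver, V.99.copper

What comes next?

Letter — letters move forward 2 places in the alphabet: N, P, R, T, V → X.
Second component: 67, 75, 83, 91, 99 → 107 (+8 each step).
Metal: repeats copper → platinum → gold → silver, so copper, platinum, gold, silver, copper → platinum.
Combining the parts gives X.107.platinum.

X.107.platinum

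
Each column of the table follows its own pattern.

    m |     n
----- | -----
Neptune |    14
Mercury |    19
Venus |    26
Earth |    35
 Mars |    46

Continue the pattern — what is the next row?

Column m: runs through the planets Mercury→Neptune, so Neptune, Mercury, Venus, Earth, Mars → Jupiter.
Column n: differences are 5, 7, 9, … (increasing by 2 each time), so 14, 19, 26, 35, 46 → 59.
Putting it together: Jupiter  59.

Jupiter  59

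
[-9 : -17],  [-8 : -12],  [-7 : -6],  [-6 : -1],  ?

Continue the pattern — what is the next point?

First part goes -9, -8, -7, -6 → -5 (+1 each step).
Second part — alternating steps +5, +6, +5, +6, …: -17, -12, -6, -1 → 5.
Combining the parts gives [-5 : 5].

[-5 : 5]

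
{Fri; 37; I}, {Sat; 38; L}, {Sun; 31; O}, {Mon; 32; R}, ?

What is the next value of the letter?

Letter: I, L, O, R → U (letters move forward 3 places in the alphabet).

U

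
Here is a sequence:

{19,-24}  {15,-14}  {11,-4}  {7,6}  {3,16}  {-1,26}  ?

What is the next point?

First entry goes 19, 15, 11, 7, 3, -1 → -5 (−4 each step).
Second entry: +10 each step; -24, -14, -4, 6, 16, 26 → 36.
Combining the parts gives {-5,36}.

{-5,36}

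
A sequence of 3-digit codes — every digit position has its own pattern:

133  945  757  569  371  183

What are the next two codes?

First digit — −2 each step, mod 10: 1, 9, 7, 5, 3, 1 → 9 → 7.
For the second digit, +1 each step, mod 10: 3, 4, 5, 6, 7, 8 → 9 → 0.
Third digit: +2 each step, mod 10; 3, 5, 7, 9, 1, 3 → 5 → 7.
Putting the parts together: 995 and then 707.

995, 707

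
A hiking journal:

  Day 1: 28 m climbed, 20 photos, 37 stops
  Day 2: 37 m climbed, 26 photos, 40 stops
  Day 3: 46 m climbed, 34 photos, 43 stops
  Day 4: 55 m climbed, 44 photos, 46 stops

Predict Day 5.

64 m climbed, 56 photos, 49 stops

M climbed: +9 each step; 28, 37, 46, 55 → 64.
Photos goes 20, 26, 34, 44 → 56 (differences are 6, 8, 10, … (increasing by 2 each time)).
Stops: +3 each step, so 37, 40, 43, 46 → 49.
So the next line is 64 m climbed, 56 photos, 49 stops.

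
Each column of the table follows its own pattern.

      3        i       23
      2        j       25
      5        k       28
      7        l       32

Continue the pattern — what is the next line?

12  m  37

First component: 3, 2, 5, 7 → 12 (each term is the sum of the two before it).
Letter: i, j, k, l → m (letters move forward 1 place in the alphabet).
Third component goes 23, 25, 28, 32 → 37 (differences are 2, 3, 4, … (increasing by 1 each time)).
Combining the parts gives 12  m  37.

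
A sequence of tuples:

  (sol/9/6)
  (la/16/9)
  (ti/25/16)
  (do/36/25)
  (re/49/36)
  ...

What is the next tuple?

Note: sol, la, ti, do, re → mi (runs through the solfège scale do→ti).
Second coordinate: perfect squares: 3², 4², 5², …, so 9, 16, 25, 36, 49 → 64.
For the third coordinate, always the previous value of the second coordinate: 6, 9, 16, 25, 36 → 49.
So the next tuple is (mi/64/49).

(mi/64/49)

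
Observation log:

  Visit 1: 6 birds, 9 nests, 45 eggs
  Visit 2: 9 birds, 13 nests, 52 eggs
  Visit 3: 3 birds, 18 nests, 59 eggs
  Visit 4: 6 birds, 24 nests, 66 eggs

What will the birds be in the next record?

Birds: alternating steps +3, −6, +3, −6, …; 6, 9, 3, 6 → 0.
Nests: 9, 13, 18, 24 → 31 (differences are 4, 5, 6, … (increasing by 1 each time)).
Eggs goes 45, 52, 59, 66 → 73 (+7 each step).

0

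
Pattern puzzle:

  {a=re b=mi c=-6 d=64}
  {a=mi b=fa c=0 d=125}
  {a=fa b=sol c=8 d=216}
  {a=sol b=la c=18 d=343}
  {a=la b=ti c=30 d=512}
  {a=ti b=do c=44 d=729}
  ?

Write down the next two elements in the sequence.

A: runs through the solfège scale do→ti; re, mi, fa, sol, la, ti → do → re.
B goes mi, fa, sol, la, ti, do → re → mi (runs through the solfège scale do→ti).
C: differences are 6, 8, 10, … (increasing by 2 each time), so -6, 0, 8, 18, 30, 44 → 60 → 78.
D goes 64, 125, 216, 343, 512, 729 → 1000 → 1331 (perfect cubes: 4³, 5³, 6³, …).
Putting the parts together: {a=do b=re c=60 d=1000} and then {a=re b=mi c=78 d=1331}.

{a=do b=re c=60 d=1000}, {a=re b=mi c=78 d=1331}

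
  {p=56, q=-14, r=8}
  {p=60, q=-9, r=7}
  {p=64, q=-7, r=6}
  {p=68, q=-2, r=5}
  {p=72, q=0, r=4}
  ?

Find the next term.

P: +4 each step, so 56, 60, 64, 68, 72 → 76.
Q — alternating steps +5, +2, +5, +2, …: -14, -9, -7, -2, 0 → 5.
R: −1 each step, so 8, 7, 6, 5, 4 → 3.
Putting it together: {p=76, q=5, r=3}.

{p=76, q=5, r=3}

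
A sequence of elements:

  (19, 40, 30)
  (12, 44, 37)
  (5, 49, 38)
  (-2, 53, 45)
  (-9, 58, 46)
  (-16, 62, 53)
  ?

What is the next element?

(-23, 67, 54)

For the first coordinate, −7 each step: 19, 12, 5, -2, -9, -16 → -23.
For the second coordinate, alternating steps +4, +5, +4, +5, …: 40, 44, 49, 53, 58, 62 → 67.
Third coordinate: 30, 37, 38, 45, 46, 53 → 54 (alternating steps +7, +1, +7, +1, …).
Combining the parts gives (-23, 67, 54).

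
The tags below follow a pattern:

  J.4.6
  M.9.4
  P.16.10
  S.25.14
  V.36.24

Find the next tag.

Y.49.38

For the letter, letters move forward 3 places in the alphabet: J, M, P, S, V → Y.
Second component: perfect squares: 2², 3², 4², …; 4, 9, 16, 25, 36 → 49.
Third component goes 6, 4, 10, 14, 24 → 38 (each term is the sum of the two before it).
Putting it together: Y.49.38.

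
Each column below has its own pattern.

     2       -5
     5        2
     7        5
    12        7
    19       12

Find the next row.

First component — each term is the sum of the two before it: 2, 5, 7, 12, 19 → 31.
Second component — always the previous value of the first component: -5, 2, 5, 7, 12 → 19.
Combining the parts gives 31  19.

31  19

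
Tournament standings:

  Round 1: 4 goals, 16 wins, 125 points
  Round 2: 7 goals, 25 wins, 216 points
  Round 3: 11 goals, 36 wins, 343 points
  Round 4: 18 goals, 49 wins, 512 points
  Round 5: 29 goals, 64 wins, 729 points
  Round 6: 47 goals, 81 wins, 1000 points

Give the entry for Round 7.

76 goals, 100 wins, 1331 points

Goals: each term is the sum of the two before it; 4, 7, 11, 18, 29, 47 → 76.
Wins: perfect squares: 4², 5², 6², …; 16, 25, 36, 49, 64, 81 → 100.
For the points, perfect cubes: 5³, 6³, 7³, …: 125, 216, 343, 512, 729, 1000 → 1331.
Combining the parts gives 76 goals, 100 wins, 1331 points.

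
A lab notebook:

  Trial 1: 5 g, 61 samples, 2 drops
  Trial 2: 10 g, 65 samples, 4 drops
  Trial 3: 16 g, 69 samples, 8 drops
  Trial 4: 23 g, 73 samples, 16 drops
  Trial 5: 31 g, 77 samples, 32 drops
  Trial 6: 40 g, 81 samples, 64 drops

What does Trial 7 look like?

50 g, 85 samples, 128 drops

G: differences are 5, 6, 7, … (increasing by 1 each time); 5, 10, 16, 23, 31, 40 → 50.
Samples: +4 each step, so 61, 65, 69, 73, 77, 81 → 85.
Drops: 2, 4, 8, 16, 32, 64 → 128 (×2 each step).
So the next record is 50 g, 85 samples, 128 drops.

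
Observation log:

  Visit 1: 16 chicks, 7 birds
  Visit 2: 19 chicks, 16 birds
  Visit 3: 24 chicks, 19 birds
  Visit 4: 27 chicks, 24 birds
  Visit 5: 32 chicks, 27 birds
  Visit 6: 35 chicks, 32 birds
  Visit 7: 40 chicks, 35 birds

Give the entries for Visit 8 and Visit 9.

43 chicks, 40 birds; 48 chicks, 43 birds

Chicks goes 16, 19, 24, 27, 32, 35, 40 → 43 → 48 (alternating steps +3, +5, +3, +5, …).
For the birds, always the previous value of the chicks: 7, 16, 19, 24, 27, 32, 35 → 40 → 43.
So the next two records are 43 chicks, 40 birds and 48 chicks, 43 birds.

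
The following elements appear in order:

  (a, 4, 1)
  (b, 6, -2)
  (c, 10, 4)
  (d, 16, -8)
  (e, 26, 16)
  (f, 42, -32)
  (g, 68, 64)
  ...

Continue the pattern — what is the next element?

Letter: a, b, c, d, e, f, g → h (letters move forward 1 place in the alphabet).
For the second entry, each term is the sum of the two before it: 4, 6, 10, 16, 26, 42, 68 → 110.
Third entry goes 1, -2, 4, -8, 16, -32, 64 → -128 (×(-2) each step).
So the next element is (h, 110, -128).

(h, 110, -128)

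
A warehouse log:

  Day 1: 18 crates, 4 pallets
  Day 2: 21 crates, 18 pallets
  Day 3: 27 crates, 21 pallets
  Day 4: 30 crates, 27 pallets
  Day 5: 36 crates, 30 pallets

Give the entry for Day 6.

Crates — alternating steps +3, +6, +3, +6, …: 18, 21, 27, 30, 36 → 39.
Pallets — always the previous value of the crates: 4, 18, 21, 27, 30 → 36.
Combining the parts gives 39 crates, 36 pallets.

39 crates, 36 pallets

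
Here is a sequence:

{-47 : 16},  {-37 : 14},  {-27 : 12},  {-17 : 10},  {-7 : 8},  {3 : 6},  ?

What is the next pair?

{13 : 4}

First entry: +10 each step; -47, -37, -27, -17, -7, 3 → 13.
Second entry: 16, 14, 12, 10, 8, 6 → 4 (−2 each step).
Combining the parts gives {13 : 4}.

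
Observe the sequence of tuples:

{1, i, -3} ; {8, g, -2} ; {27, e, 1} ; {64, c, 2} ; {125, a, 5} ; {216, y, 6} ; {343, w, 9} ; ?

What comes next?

{512, u, 10}

First value: perfect cubes: 1³, 2³, 3³, …; 1, 8, 27, 64, 125, 216, 343 → 512.
Letter: letters move back 2 places in the alphabet, wrapping A→Z, so i, g, e, c, a, y, w → u.
Third value: alternating steps +1, +3, +1, +3, …, so -3, -2, 1, 2, 5, 6, 9 → 10.
Combining the parts gives {512, u, 10}.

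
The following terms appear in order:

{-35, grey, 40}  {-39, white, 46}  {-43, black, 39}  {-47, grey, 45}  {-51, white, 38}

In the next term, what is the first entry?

-55

First entry: -35, -39, -43, -47, -51 → -55 (−4 each step).
Shade: grey, white, black, grey, white → black (repeats grey → white → black).
Third entry: 40, 46, 39, 45, 38 → 44 (alternating steps +6, −7, +6, −7, …).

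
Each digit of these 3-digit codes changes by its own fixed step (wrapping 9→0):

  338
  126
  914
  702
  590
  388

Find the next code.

First digit: −2 each step, mod 10, so 3, 1, 9, 7, 5, 3 → 1.
Second digit — −1 each step, mod 10: 3, 2, 1, 0, 9, 8 → 7.
Third digit: 8, 6, 4, 2, 0, 8 → 6 (−2 each step, mod 10).
Putting it together: 176.

176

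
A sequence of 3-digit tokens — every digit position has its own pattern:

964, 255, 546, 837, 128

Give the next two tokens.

419, 700

First digit: 9, 2, 5, 8, 1 → 4 → 7 (+3 each step, mod 10).
For the second digit, −1 each step, mod 10: 6, 5, 4, 3, 2 → 1 → 0.
Third digit: +1 each step, mod 10; 4, 5, 6, 7, 8 → 9 → 0.
Putting the parts together: 419 and then 700.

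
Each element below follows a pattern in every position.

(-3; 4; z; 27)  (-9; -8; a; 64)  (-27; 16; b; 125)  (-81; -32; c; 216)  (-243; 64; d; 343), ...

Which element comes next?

First value: ×3 each step; -3, -9, -27, -81, -243 → -729.
For the second value, ×(-2) each step: 4, -8, 16, -32, 64 → -128.
Letter: letters move forward 1 place in the alphabet, wrapping Z→A; z, a, b, c, d → e.
For the fourth value, perfect cubes: 3³, 4³, 5³, …: 27, 64, 125, 216, 343 → 512.
Combining the parts gives (-729; -128; e; 512).

(-729; -128; e; 512)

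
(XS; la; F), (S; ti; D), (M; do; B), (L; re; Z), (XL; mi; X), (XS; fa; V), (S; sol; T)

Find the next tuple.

(M; la; R)

Size goes XS, S, M, L, XL, XS, S → M (repeats XS → S → M → L → XL).
Note goes la, ti, do, re, mi, fa, sol → la (runs through the solfège scale do→ti).
Letter goes F, D, B, Z, X, V, T → R (letters move back 2 places in the alphabet, wrapping A→Z).
So the next tuple is (M; la; R).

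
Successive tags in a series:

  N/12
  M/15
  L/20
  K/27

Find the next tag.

Letter: letters move back 1 place in the alphabet; N, M, L, K → J.
Second component — differences are 3, 5, 7, … (increasing by 2 each time): 12, 15, 20, 27 → 36.
Combining the parts gives J/36.

J/36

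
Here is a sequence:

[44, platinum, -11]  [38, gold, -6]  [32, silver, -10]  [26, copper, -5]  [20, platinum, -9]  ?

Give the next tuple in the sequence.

[14, gold, -4]

First component: 44, 38, 32, 26, 20 → 14 (−6 each step).
Metal goes platinum, gold, silver, copper, platinum → gold (repeats platinum → gold → silver → copper).
Third component goes -11, -6, -10, -5, -9 → -4 (alternating steps +5, −4, +5, −4, …).
Combining the parts gives [14, gold, -4].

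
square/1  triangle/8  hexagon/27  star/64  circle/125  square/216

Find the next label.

triangle/343

Shape: square, triangle, hexagon, star, circle, square → triangle (repeats square → triangle → hexagon → star → circle).
For the second component, perfect cubes: 1³, 2³, 3³, …: 1, 8, 27, 64, 125, 216 → 343.
Combining the parts gives triangle/343.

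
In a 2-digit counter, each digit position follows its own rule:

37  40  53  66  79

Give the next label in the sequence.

First digit: +1 each step, mod 10; 3, 4, 5, 6, 7 → 8.
Second digit goes 7, 0, 3, 6, 9 → 2 (+3 each step, mod 10).
Putting it together: 82.

82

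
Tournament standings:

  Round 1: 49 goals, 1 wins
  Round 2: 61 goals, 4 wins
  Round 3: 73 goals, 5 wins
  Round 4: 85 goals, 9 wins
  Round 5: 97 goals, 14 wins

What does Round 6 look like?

Goals: +12 each step; 49, 61, 73, 85, 97 → 109.
Wins: each term is the sum of the two before it; 1, 4, 5, 9, 14 → 23.
Combining the parts gives 109 goals, 23 wins.

109 goals, 23 wins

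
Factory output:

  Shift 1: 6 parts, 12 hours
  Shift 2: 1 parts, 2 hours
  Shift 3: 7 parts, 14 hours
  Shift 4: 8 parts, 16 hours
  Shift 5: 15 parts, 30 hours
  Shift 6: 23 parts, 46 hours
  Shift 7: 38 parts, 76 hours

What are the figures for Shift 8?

61 parts, 122 hours

Parts — each term is the sum of the two before it: 6, 1, 7, 8, 15, 23, 38 → 61.
Hours: always 2 × the parts; 12, 2, 14, 16, 30, 46, 76 → 122.
Putting it together: 61 parts, 122 hours.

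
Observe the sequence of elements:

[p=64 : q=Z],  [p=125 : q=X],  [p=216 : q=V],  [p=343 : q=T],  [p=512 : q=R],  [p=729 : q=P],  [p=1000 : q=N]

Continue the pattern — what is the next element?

[p=1331 : q=L]

P — perfect cubes: 4³, 5³, 6³, …: 64, 125, 216, 343, 512, 729, 1000 → 1331.
For the q, letters move back 2 places in the alphabet: Z, X, V, T, R, P, N → L.
So the next element is [p=1331 : q=L].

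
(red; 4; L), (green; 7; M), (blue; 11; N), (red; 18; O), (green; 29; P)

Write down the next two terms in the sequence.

(blue; 47; Q), (red; 76; R)

Colour — repeats red → green → blue: red, green, blue, red, green → blue → red.
Second component goes 4, 7, 11, 18, 29 → 47 → 76 (each term is the sum of the two before it).
Letter: letters move forward 1 place in the alphabet; L, M, N, O, P → Q → R.
So the next two terms are (blue; 47; Q) and (red; 76; R).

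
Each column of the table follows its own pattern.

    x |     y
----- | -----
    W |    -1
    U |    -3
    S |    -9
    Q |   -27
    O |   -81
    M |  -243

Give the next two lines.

Column x: letters move back 2 places in the alphabet, so W, U, S, Q, O, M → K → I.
Column y: -1, -3, -9, -27, -81, -243 → -729 → -2187 (×3 each step).
So the next two lines are K  -729 and I  -2187.

K  -729; I  -2187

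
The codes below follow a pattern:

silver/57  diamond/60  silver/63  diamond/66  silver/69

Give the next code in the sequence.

diamond/72

Rank: alternates silver ↔ diamond, so silver, diamond, silver, diamond, silver → diamond.
Second component: +3 each step; 57, 60, 63, 66, 69 → 72.
Combining the parts gives diamond/72.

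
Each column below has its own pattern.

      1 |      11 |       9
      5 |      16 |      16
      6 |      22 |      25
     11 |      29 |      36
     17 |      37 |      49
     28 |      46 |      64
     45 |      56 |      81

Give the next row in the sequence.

First component goes 1, 5, 6, 11, 17, 28, 45 → 73 (each term is the sum of the two before it).
Second component goes 11, 16, 22, 29, 37, 46, 56 → 67 (differences are 5, 6, 7, … (increasing by 1 each time)).
For the third component, perfect squares: 3², 4², 5², …: 9, 16, 25, 36, 49, 64, 81 → 100.
So the next row is 73  67  100.

73  67  100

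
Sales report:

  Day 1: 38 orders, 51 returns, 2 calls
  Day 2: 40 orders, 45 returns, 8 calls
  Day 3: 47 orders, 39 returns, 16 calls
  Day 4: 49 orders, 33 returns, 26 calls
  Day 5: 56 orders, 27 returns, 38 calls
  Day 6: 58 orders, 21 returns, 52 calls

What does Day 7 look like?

Orders goes 38, 40, 47, 49, 56, 58 → 65 (alternating steps +2, +7, +2, +7, …).
Returns: −6 each step; 51, 45, 39, 33, 27, 21 → 15.
Calls: differences are 6, 8, 10, … (increasing by 2 each time); 2, 8, 16, 26, 38, 52 → 68.
Putting it together: 65 orders, 15 returns, 68 calls.

65 orders, 15 returns, 68 calls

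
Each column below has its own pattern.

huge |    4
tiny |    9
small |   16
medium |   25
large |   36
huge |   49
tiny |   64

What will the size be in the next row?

small

Size: huge, tiny, small, medium, large, huge, tiny → small (repeats huge → tiny → small → medium → large).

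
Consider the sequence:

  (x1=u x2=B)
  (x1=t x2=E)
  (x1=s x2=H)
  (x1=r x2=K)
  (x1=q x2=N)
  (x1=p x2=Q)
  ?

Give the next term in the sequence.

X1: letters move back 1 place in the alphabet, so u, t, s, r, q, p → o.
X2 goes B, E, H, K, N, Q → T (letters move forward 3 places in the alphabet).
Putting it together: (x1=o x2=T).

(x1=o x2=T)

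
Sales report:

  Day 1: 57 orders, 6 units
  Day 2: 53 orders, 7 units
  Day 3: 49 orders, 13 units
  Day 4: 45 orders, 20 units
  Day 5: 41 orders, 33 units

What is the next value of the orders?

37

Orders — −4 each step: 57, 53, 49, 45, 41 → 37.
Units — each term is the sum of the two before it: 6, 7, 13, 20, 33 → 53.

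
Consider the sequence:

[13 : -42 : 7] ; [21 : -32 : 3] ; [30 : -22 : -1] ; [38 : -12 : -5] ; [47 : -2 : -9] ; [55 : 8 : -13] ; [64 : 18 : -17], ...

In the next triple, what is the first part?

72

First part: alternating steps +8, +9, +8, +9, …, so 13, 21, 30, 38, 47, 55, 64 → 72.
For the second part, +10 each step: -42, -32, -22, -12, -2, 8, 18 → 28.
Third part: −4 each step, so 7, 3, -1, -5, -9, -13, -17 → -21.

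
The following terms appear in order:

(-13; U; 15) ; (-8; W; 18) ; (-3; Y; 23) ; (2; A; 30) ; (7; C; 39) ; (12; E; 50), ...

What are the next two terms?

(17; G; 63), (22; I; 78)

First value goes -13, -8, -3, 2, 7, 12 → 17 → 22 (+5 each step).
Letter: letters move forward 2 places in the alphabet, wrapping Z→A, so U, W, Y, A, C, E → G → I.
Third value — differences are 3, 5, 7, … (increasing by 2 each time): 15, 18, 23, 30, 39, 50 → 63 → 78.
So the next two terms are (17; G; 63) and (22; I; 78).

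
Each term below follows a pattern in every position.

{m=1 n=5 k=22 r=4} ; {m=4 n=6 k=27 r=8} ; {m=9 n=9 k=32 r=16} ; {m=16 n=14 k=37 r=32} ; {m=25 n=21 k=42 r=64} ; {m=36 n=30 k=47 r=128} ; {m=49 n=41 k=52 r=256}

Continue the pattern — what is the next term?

{m=64 n=54 k=57 r=512}

M: 1, 4, 9, 16, 25, 36, 49 → 64 (perfect squares: 1², 2², 3², …).
N: differences are 1, 3, 5, … (increasing by 2 each time); 5, 6, 9, 14, 21, 30, 41 → 54.
K: +5 each step, so 22, 27, 32, 37, 42, 47, 52 → 57.
R: ×2 each step; 4, 8, 16, 32, 64, 128, 256 → 512.
Combining the parts gives {m=64 n=54 k=57 r=512}.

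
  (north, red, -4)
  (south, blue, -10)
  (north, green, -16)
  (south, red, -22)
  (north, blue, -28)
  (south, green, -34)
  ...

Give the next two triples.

Direction: north, south, north, south, north, south → north → south (alternates north ↔ south).
Colour: repeats red → blue → green, so red, blue, green, red, blue, green → red → blue.
Third coordinate — −6 each step: -4, -10, -16, -22, -28, -34 → -40 → -46.
So the next two triples are (north, red, -40) and (south, blue, -46).

(north, red, -40), (south, blue, -46)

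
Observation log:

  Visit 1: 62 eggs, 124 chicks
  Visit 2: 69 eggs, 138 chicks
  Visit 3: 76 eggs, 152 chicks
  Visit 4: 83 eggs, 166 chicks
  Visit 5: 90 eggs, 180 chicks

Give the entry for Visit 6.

Eggs: +7 each step; 62, 69, 76, 83, 90 → 97.
For the chicks, always 2 × the eggs: 124, 138, 152, 166, 180 → 194.
Putting it together: 97 eggs, 194 chicks.

97 eggs, 194 chicks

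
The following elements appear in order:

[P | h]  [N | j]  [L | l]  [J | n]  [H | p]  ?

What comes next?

First letter: letters move back 2 places in the alphabet, so P, N, L, J, H → F.
For the second letter, letters move forward 2 places in the alphabet: h, j, l, n, p → r.
Putting it together: [F | r].

[F | r]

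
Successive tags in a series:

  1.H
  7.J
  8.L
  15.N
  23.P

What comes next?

First component: each term is the sum of the two before it, so 1, 7, 8, 15, 23 → 38.
Letter — letters move forward 2 places in the alphabet: H, J, L, N, P → R.
So the next tag is 38.R.

38.R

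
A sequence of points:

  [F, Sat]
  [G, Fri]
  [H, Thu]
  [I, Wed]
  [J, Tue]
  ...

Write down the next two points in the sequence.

Letter: letters move forward 1 place in the alphabet, so F, G, H, I, J → K → L.
Day — runs backward through the weekdays Mon→Sun: Sat, Fri, Thu, Wed, Tue → Mon → Sun.
Putting the parts together: [K, Mon] and then [L, Sun].

[K, Mon], [L, Sun]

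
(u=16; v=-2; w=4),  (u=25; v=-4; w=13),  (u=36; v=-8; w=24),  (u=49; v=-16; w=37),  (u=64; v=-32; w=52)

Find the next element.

U: perfect squares: 4², 5², 6², …, so 16, 25, 36, 49, 64 → 81.
V goes -2, -4, -8, -16, -32 → -64 (×2 each step).
W: always 12 less than the u; 4, 13, 24, 37, 52 → 69.
Combining the parts gives (u=81; v=-64; w=69).

(u=81; v=-64; w=69)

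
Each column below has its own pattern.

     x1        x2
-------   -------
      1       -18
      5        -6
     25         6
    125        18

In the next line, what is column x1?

625

Column x1: ×5 each step; 1, 5, 25, 125 → 625.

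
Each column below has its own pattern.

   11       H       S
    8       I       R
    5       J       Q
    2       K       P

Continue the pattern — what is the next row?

-1  L  O

First component goes 11, 8, 5, 2 → -1 (−3 each step).
First letter — letters move forward 1 place in the alphabet: H, I, J, K → L.
Second letter goes S, R, Q, P → O (letters move back 1 place in the alphabet).
Putting it together: -1  L  O.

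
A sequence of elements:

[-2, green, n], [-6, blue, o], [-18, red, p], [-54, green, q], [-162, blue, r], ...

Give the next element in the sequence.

[-486, red, s]

First coordinate — ×3 each step: -2, -6, -18, -54, -162 → -486.
For the colour, repeats green → blue → red: green, blue, red, green, blue → red.
Letter: n, o, p, q, r → s (letters move forward 1 place in the alphabet).
Combining the parts gives [-486, red, s].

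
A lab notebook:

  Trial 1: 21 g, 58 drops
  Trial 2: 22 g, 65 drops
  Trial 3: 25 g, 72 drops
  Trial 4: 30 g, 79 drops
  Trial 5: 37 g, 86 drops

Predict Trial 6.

46 g, 93 drops

G goes 21, 22, 25, 30, 37 → 46 (differences are 1, 3, 5, … (increasing by 2 each time)).
Drops: +7 each step, so 58, 65, 72, 79, 86 → 93.
So the next line is 46 g, 93 drops.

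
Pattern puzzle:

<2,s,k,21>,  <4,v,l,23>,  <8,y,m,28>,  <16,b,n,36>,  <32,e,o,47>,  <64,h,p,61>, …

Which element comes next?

First component: 2, 4, 8, 16, 32, 64 → 128 (×2 each step).
First letter: letters move forward 3 places in the alphabet, wrapping Z→A; s, v, y, b, e, h → k.
Second letter: letters move forward 1 place in the alphabet; k, l, m, n, o, p → q.
Fourth component: differences are 2, 5, 8, … (increasing by 3 each time), so 21, 23, 28, 36, 47, 61 → 78.
Combining the parts gives <128,k,q,78>.

<128,k,q,78>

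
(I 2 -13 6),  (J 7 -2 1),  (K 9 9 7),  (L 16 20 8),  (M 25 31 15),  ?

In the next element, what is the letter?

Letter: I, J, K, L, M → N (letters move forward 1 place in the alphabet).
Second component goes 2, 7, 9, 16, 25 → 41 (each term is the sum of the two before it).
Third component goes -13, -2, 9, 20, 31 → 42 (+11 each step).
Fourth component: each term is the sum of the two before it, so 6, 1, 7, 8, 15 → 23.

N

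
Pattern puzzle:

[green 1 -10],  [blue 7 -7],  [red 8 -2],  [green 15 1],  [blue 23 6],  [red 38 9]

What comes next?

For the colour, repeats green → blue → red: green, blue, red, green, blue, red → green.
Second entry: 1, 7, 8, 15, 23, 38 → 61 (each term is the sum of the two before it).
For the third entry, alternating steps +3, +5, +3, +5, …: -10, -7, -2, 1, 6, 9 → 14.
Combining the parts gives [green 61 14].

[green 61 14]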